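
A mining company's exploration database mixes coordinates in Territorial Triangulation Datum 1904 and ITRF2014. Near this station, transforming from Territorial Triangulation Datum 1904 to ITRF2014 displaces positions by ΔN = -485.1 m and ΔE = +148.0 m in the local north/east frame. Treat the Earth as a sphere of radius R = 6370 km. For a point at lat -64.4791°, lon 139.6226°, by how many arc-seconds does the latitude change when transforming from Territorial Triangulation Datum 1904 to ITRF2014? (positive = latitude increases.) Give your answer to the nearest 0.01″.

Δφ = -15.71″

On a sphere of radius R, 1 rad of latitude = R, so Δφ = ΔN / R = -485.1 / 6370000 = -7.6154e-05 rad = -15.708″.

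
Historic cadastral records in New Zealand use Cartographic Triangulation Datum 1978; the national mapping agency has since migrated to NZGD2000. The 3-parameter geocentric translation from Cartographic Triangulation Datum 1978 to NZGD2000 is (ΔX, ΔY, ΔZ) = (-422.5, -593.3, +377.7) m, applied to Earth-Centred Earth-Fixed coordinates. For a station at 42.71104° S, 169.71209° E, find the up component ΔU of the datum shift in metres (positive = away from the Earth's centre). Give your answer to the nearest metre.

At φ = -42.71104°, λ = 169.71209°: sin φ = -0.678301, cos φ = 0.734784, sin λ = 0.178595, cos λ = -0.983923.
ΔU = cos φ cos λ·ΔX + cos φ sin λ·ΔY + sin φ·ΔZ = (0.734784)(-0.983923)(-422.5) + (0.734784)(0.178595)(-593.3) + (-0.678301)(377.7) = -28.60 m.

ΔU = -29 m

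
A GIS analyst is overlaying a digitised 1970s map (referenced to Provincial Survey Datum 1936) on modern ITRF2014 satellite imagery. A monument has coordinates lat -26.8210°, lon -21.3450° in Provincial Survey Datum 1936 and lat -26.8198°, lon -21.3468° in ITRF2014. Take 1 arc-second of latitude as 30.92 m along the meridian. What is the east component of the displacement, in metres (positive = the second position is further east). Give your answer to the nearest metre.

ΔE = -179 m

Δφ = -26.8198° − -26.8210° = +0.0012°; Δλ = -21.3468° − -21.3450° = -0.0018°.
1° of latitude = 3600 × 30.92 = 111312 m.
ΔN = Δφ × 111312 = 133.6 m; ΔE = Δλ × 111312 × cos(-26.8210°) = -0.0018 × 111312 × 0.892421 = -178.8 m.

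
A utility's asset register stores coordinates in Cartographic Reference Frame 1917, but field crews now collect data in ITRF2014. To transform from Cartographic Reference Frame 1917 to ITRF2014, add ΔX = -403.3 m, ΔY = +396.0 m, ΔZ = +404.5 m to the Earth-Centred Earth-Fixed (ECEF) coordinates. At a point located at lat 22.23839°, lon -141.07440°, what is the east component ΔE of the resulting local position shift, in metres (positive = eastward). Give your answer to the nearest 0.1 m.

ΔE = -561.5 m

The local east axis at (φ, λ) is (−sin λ, cos λ, 0), so ΔE = −sin(-141.07440°)·(-403.3) + cos(-141.07440°)·396.0 = -561.47 m.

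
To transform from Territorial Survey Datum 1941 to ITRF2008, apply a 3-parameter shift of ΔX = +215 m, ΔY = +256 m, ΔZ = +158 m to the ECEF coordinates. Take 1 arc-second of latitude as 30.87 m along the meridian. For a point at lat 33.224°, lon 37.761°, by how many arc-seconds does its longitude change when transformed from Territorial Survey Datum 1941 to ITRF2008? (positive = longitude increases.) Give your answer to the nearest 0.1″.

sin φ = 0.547914, cos φ = 0.836535, sin λ = 0.612369, cos λ = 0.790572.
East component: ΔE = −sin λ·ΔX + cos λ·ΔY = −(0.612369)(215) + (0.790572)(256) = 70.73 m.
1° of latitude spans 3600 × 30.87 = 111132 m; at latitude φ, 1° of longitude spans that × cos φ = 92965.8 m, so Δλ = 70.73 / 92965.8 × 3600 = 2.739″.

Δλ = 2.7″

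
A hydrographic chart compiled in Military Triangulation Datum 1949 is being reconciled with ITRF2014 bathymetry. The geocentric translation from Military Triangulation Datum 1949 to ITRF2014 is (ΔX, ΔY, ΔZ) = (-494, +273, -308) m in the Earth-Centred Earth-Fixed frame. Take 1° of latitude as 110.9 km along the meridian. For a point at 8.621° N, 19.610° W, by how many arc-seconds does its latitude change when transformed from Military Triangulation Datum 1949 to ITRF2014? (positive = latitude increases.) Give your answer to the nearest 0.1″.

Δφ = -7.2″

sin φ = 0.149898, cos φ = 0.988702, sin λ = -0.335616, cos λ = 0.941999.
North component: ΔN = −sin φ cos λ·ΔX − sin φ sin λ·ΔY + cos φ·ΔZ = −(0.149898)(0.941999)(-494) − (0.149898)(-0.335616)(273) + (0.988702)(-308) = -221.03 m.
1° of latitude spans 110900 m, so Δφ = -221.03 / 110900 × 3600 = -7.175″.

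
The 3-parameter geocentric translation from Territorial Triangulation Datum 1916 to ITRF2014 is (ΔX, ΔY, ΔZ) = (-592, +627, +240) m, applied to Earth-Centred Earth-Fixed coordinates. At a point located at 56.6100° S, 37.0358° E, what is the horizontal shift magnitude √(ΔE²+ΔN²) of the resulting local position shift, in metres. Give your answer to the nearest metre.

859 m

At φ = -56.6100°, λ = 37.0358°: sin φ = -0.834944, cos φ = 0.550335, sin λ = 0.602314, cos λ = 0.798259.
ΔE = −sin λ·ΔX + cos λ·ΔY = −(0.602314)·(-592) + (0.798259)·(627) = 857.08 m.
ΔN = −sin φ cos λ·ΔX − sin φ sin λ·ΔY + cos φ·ΔZ = −(-0.834944)(0.798259)(-592) − (-0.834944)(0.602314)(627) + (0.550335)(240) = 52.83 m.
Horizontal magnitude = √(ΔE² + ΔN²) = √(857.08² + 52.83²) = 858.71 m.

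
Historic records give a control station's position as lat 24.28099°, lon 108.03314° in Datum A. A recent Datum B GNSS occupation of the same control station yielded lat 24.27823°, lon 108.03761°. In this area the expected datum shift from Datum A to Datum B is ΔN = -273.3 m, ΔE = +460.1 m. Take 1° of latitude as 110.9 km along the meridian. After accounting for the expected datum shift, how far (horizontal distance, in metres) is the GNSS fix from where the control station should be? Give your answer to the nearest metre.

Observed coordinate differences: Δφ = -0.00276°, Δλ = +0.00447°.
Converting to metres (1° lat = 110900 m, cos φ = 0.911540): observed ΔN = -306.1 m, observed ΔE = 451.9 m.
Subtracting the expected shift leaves a residual of -306.1 − (-273.3) = -32.8 m north and 451.9 − (460.1) = -8.2 m east.
Residual distance = √((-32.8)² + (-8.2)²) = 33.8 m.

34 m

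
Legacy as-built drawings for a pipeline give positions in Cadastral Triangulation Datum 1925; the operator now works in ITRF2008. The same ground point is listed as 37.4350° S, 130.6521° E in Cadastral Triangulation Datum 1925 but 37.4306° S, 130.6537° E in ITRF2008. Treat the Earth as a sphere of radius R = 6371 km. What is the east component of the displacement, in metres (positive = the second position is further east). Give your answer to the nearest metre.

Δφ = -37.4306° − -37.4350° = +0.0044°; Δλ = 130.6537° − 130.6521° = +0.0016°.
1° along a meridian = πR/180 = 111195 m.
ΔN = Δφ × 111195 = 489.3 m; ΔE = Δλ × 111195 × cos(-37.4350°) = +0.0016 × 111195 × 0.794043 = 141.3 m.

ΔE = 141 m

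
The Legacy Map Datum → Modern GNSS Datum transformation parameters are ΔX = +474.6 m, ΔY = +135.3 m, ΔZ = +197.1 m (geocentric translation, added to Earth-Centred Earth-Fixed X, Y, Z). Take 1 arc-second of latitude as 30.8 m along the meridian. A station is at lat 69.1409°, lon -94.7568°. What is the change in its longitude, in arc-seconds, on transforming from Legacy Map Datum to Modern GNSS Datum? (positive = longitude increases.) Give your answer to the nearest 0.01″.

Δλ = 42.10″

sin φ = 0.934459, cos φ = 0.356071, sin λ = -0.996556, cos λ = -0.082926.
East component: ΔE = −sin λ·ΔX + cos λ·ΔY = −(-0.996556)(474.6) + (-0.082926)(135.3) = 461.75 m.
1° of latitude spans 3600 × 30.80 = 110880 m; at latitude φ, 1° of longitude spans that × cos φ = 39481.2 m, so Δλ = 461.75 / 39481.2 × 3600 = 42.103″.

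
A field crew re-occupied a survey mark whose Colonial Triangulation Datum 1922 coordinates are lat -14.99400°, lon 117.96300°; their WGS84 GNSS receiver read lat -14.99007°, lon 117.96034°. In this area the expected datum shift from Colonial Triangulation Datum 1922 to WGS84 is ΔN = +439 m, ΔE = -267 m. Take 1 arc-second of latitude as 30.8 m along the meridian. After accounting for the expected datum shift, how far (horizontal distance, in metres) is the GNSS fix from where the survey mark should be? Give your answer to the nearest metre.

Observed coordinate differences: Δφ = +0.00393°, Δλ = -0.00266°.
Converting to metres (1° lat = 110880 m, cos φ = 0.965953): observed ΔN = 435.8 m, observed ΔE = -284.9 m.
Subtracting the expected shift leaves a residual of 435.8 − (439) = -3.2 m north and -284.9 − (-267) = -17.9 m east.
Residual distance = √((-3.2)² + (-17.9)²) = 18.2 m.

18 m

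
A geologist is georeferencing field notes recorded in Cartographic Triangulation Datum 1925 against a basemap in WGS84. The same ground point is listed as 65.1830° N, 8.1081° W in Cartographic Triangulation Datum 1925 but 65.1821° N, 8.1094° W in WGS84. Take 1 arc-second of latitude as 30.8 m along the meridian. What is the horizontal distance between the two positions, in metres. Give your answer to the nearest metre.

Δφ = 65.1821° − 65.1830° = -0.0009°; Δλ = -8.1094° − -8.1081° = -0.0013°.
1° of latitude = 3600 × 30.80 = 110880 m.
ΔN = Δφ × 110880 = -99.8 m; ΔE = Δλ × 110880 × cos(65.1830°) = -0.0013 × 110880 × 0.419721 = -60.5 m.
Distance = √(ΔE² + ΔN²) = √((-60.5)² + (-99.8)²) = 116.7 m.

117 m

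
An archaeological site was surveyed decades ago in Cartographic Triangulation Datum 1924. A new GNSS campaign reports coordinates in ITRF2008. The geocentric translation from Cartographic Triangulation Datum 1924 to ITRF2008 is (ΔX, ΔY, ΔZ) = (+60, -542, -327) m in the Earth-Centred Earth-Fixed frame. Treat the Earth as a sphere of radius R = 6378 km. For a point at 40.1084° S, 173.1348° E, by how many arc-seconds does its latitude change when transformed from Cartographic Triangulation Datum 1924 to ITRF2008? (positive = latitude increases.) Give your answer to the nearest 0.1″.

Δφ = -10.7″

sin φ = -0.644236, cos φ = 0.764827, sin λ = 0.119534, cos λ = -0.992830.
North component: ΔN = −sin φ cos λ·ΔX − sin φ sin λ·ΔY + cos φ·ΔZ = −(-0.644236)(-0.992830)(60) − (-0.644236)(0.119534)(-542) + (0.764827)(-327) = -330.21 m.
1° of latitude spans πR/180 = 111317 m, so Δφ = -330.21 / 111317 × 3600 = -10.679″.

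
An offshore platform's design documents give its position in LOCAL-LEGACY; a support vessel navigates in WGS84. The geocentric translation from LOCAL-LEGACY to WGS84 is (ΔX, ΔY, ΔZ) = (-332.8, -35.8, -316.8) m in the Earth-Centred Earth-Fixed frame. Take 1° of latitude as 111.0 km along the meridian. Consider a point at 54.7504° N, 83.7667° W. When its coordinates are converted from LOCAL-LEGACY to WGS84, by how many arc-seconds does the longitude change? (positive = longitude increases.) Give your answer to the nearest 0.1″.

Δλ = -18.8″

sin φ = 0.816646, cos φ = 0.577139, sin λ = -0.994088, cos λ = 0.108577.
East component: ΔE = −sin λ·ΔX + cos λ·ΔY = −(-0.994088)(-332.8) + (0.108577)(-35.8) = -334.72 m.
1° of latitude spans 111000 m; at latitude φ, 1° of longitude spans that × cos φ = 64062.5 m, so Δλ = -334.72 / 64062.5 × 3600 = -18.810″.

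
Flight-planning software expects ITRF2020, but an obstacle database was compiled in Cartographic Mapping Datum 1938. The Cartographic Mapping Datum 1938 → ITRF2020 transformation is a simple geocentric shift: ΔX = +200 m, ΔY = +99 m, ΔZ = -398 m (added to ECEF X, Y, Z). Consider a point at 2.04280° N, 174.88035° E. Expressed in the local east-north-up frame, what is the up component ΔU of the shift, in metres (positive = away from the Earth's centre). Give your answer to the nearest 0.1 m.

At φ = 2.04280°, λ = 174.88035°: sin φ = 0.035646, cos φ = 0.999364, sin λ = 0.089236, cos λ = -0.996011.
ΔU = cos φ cos λ·ΔX + cos φ sin λ·ΔY + sin φ·ΔZ = (0.999364)(-0.996011)(200) + (0.999364)(0.089236)(99) + (0.035646)(-398) = -204.43 m.

ΔU = -204.4 m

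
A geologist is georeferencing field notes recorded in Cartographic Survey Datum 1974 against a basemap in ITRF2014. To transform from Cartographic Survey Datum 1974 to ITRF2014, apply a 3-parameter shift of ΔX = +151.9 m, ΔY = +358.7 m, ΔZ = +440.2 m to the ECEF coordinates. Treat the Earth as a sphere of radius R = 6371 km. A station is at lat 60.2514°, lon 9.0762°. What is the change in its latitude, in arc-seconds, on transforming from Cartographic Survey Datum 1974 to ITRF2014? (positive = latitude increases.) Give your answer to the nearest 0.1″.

Δφ = 1.3″

sin φ = 0.868211, cos φ = 0.496195, sin λ = 0.157748, cos λ = 0.987479.
North component: ΔN = −sin φ cos λ·ΔX − sin φ sin λ·ΔY + cos φ·ΔZ = −(0.868211)(0.987479)(151.9) − (0.868211)(0.157748)(358.7) + (0.496195)(440.2) = 39.07 m.
1° of latitude spans πR/180 = 111195 m, so Δφ = 39.07 / 111195 × 3600 = 1.265″.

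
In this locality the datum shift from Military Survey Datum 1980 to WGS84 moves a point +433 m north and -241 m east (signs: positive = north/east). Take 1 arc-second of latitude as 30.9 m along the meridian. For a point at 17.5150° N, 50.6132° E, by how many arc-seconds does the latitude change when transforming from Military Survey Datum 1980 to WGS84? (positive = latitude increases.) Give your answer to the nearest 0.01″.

1″ of latitude = 30.90 m, so Δφ = 433.0 / 30.90 = 14.013″.

Δφ = 14.01″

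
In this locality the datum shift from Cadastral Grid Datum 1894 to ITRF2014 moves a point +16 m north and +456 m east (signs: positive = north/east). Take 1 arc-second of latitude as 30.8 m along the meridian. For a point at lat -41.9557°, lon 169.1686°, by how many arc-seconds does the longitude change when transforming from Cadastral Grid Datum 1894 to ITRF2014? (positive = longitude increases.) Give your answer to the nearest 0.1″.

Δλ = 19.9″

At latitude -41.9557°, cos φ = 0.743662.
1″ of longitude at this latitude = 30.80 × cos φ = 22.9048 m, so Δλ = 456.0 / 22.9048 = 19.909″.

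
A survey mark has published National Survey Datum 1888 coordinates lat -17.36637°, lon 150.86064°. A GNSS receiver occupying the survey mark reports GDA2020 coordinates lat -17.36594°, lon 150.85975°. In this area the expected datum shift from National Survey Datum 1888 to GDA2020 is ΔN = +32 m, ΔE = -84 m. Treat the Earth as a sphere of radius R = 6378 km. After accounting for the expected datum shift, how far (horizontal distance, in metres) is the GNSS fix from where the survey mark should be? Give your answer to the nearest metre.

19 m

Observed coordinate differences: Δφ = +0.00043°, Δλ = -0.00089°.
Converting to metres (1° lat = 111317 m, cos φ = 0.954416): observed ΔN = 47.9 m, observed ΔE = -94.6 m.
Subtracting the expected shift leaves a residual of 47.9 − (32) = 15.9 m north and -94.6 − (-84) = -10.6 m east.
Residual distance = √(15.9² + (-10.6)²) = 19.1 m.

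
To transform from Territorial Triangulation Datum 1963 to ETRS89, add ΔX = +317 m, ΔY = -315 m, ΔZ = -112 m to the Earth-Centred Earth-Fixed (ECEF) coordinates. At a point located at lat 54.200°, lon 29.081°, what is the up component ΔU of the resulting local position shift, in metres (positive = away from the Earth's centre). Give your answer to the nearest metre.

The local up (radial) axis is (cos φ cos λ, cos φ sin λ, sin φ), giving ΔU = 162.055 − 89.560 − 90.839 = -18.34 m.

ΔU = -18 m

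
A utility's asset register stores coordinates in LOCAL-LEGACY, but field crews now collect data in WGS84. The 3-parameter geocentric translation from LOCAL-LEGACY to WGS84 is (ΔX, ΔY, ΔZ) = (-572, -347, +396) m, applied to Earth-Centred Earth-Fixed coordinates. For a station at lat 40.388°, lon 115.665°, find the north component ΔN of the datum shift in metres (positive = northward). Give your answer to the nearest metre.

At φ = 40.388°, λ = 115.665°: sin φ = 0.647960, cos φ = 0.761674, sin λ = 0.901342, cos λ = -0.433109.
ΔN = −sin φ cos λ·ΔX − sin φ sin λ·ΔY + cos φ·ΔZ = −(0.647960)(-0.433109)(-572) − (0.647960)(0.901342)(-347) + (0.761674)(396) = 343.76 m.

ΔN = 344 m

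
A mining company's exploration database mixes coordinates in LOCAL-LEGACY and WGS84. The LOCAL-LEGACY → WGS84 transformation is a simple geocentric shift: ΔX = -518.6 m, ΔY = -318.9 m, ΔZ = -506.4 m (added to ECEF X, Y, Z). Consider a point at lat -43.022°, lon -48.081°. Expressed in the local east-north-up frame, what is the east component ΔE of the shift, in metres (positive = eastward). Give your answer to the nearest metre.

The local east axis at (φ, λ) is (−sin λ, cos λ, 0), so ΔE = −sin(-48.081°)·(-518.6) + cos(-48.081°)·(-318.9) = -598.94 m.

ΔE = -599 m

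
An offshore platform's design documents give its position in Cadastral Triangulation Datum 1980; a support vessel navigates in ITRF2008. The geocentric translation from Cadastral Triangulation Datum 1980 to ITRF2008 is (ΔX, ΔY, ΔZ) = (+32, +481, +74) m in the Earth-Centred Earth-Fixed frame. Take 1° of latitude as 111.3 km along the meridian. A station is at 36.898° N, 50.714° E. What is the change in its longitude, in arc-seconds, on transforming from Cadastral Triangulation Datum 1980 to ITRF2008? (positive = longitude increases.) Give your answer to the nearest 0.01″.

Δλ = 11.32″

sin φ = 0.600392, cos φ = 0.799706, sin λ = 0.773995, cos λ = 0.633192.
East component: ΔE = −sin λ·ΔX + cos λ·ΔY = −(0.773995)(32) + (0.633192)(481) = 279.80 m.
1° of latitude spans 111300 m; at latitude φ, 1° of longitude spans that × cos φ = 89007.2 m, so Δλ = 279.80 / 89007.2 × 3600 = 11.317″.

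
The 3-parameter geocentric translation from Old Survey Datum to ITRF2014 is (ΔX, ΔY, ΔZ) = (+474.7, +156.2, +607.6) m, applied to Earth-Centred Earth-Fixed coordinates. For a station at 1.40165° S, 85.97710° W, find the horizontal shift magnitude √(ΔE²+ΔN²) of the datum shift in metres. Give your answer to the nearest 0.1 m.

774.6 m

The local east axis at (φ, λ) is (−sin λ, cos λ, 0), so ΔE = −sin(-85.97710°)·474.7 + cos(-85.97710°)·156.2 = 484.49 m.
The local north axis is (−sin φ cos λ, −sin φ sin λ, cos φ), giving ΔN = 0.815 − 3.811 + 607.418 = 604.42 m.
Horizontal magnitude = √(ΔE² + ΔN²) = √(484.49² + 604.42²) = 774.63 m.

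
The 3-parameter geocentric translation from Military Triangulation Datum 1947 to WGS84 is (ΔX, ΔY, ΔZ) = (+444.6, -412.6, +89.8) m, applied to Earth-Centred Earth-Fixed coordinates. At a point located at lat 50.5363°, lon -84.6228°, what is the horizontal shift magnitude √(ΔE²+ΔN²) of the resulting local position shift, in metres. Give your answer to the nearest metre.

499 m

The local east axis at (φ, λ) is (−sin λ, cos λ, 0), so ΔE = −sin(-84.6228°)·444.6 + cos(-84.6228°)·(-412.6) = 403.98 m.
The local north axis is (−sin φ cos λ, −sin φ sin λ, cos φ), giving ΔN = -32.166 − 317.137 + 57.076 = -292.23 m.
Horizontal magnitude = √(ΔE² + ΔN²) = √(403.98² + (-292.23)²) = 498.59 m.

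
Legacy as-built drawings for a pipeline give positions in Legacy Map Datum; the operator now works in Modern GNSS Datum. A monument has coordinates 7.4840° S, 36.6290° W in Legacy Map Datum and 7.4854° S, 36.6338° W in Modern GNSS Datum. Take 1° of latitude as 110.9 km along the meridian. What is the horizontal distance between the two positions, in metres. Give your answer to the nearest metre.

Δφ = -7.4854° − -7.4840° = -0.0014°; Δλ = -36.6338° − -36.6290° = -0.0048°.
ΔN = Δφ × 110900 = -155.3 m; ΔE = Δλ × 110900 × cos(-7.4840°) = -0.0048 × 110900 × 0.991481 = -527.8 m.
Distance = √(ΔE² + ΔN²) = √((-527.8)² + (-155.3)²) = 550.1 m.

550 m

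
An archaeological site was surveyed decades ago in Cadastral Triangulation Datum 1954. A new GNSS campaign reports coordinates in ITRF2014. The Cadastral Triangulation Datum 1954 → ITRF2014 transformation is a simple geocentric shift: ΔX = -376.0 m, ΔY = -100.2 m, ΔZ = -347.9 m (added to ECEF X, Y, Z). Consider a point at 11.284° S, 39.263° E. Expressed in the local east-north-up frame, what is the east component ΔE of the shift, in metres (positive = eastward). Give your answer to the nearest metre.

ΔE = 160 m

At φ = -11.284°, λ = 39.263°: sin φ = -0.195672, cos φ = 0.980669, sin λ = 0.632881, cos λ = 0.774249.
ΔE = −sin λ·ΔX + cos λ·ΔY = −(0.632881)·(-376.0) + (0.774249)·(-100.2) = 160.38 m.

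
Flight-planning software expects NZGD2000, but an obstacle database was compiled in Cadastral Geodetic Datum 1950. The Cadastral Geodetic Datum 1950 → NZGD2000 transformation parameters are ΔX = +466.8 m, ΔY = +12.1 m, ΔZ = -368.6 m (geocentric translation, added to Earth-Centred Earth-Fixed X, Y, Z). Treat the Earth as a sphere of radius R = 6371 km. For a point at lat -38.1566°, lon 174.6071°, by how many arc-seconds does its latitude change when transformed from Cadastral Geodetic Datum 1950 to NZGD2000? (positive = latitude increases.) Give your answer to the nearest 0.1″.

Δφ = -18.7″

sin φ = -0.617813, cos φ = 0.786325, sin λ = 0.093985, cos λ = -0.995574.
North component: ΔN = −sin φ cos λ·ΔX − sin φ sin λ·ΔY + cos φ·ΔZ = −(-0.617813)(-0.995574)(466.8) − (-0.617813)(0.093985)(12.1) + (0.786325)(-368.6) = -576.26 m.
1° of latitude spans πR/180 = 111195 m, so Δφ = -576.26 / 111195 × 3600 = -18.657″.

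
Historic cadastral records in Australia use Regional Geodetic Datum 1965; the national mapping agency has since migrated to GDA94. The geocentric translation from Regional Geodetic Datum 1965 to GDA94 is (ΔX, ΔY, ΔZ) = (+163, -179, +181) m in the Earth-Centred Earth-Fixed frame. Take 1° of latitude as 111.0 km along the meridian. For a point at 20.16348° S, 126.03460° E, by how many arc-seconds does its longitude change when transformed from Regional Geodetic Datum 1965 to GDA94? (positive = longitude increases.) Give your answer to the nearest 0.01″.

Δλ = -0.92″

sin φ = -0.344700, cos φ = 0.938713, sin λ = 0.808662, cos λ = -0.588274.
East component: ΔE = −sin λ·ΔX + cos λ·ΔY = −(0.808662)(163) + (-0.588274)(-179) = -26.51 m.
1° of latitude spans 111000 m; at latitude φ, 1° of longitude spans that × cos φ = 104197.1 m, so Δλ = -26.51 / 104197.1 × 3600 = -0.916″.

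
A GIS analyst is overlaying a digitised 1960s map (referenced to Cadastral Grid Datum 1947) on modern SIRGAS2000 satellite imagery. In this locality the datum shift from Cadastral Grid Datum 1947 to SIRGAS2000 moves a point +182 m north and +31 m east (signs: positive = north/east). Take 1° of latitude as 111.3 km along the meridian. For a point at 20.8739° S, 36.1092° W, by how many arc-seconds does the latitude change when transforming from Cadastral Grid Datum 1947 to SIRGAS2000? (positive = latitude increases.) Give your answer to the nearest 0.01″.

Δφ = 5.89″

1° of latitude = 111.3 km, so Δφ = 182.0 / 111300 = 0.0016352° = 5.887″.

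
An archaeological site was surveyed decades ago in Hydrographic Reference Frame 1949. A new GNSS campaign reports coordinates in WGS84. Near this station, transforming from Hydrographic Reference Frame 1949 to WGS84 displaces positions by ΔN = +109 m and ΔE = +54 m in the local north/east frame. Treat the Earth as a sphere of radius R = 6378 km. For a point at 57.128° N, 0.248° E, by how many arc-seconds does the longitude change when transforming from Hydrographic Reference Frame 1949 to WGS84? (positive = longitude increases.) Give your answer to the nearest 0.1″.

At latitude 57.128°, cos φ = 0.542764.
One radian of longitude at latitude φ spans R cos φ, so Δλ = ΔE / (R cos φ) = 54.0 / (6378000 × 0.542764) = 1.5599e-05 rad = 3.218″.

Δλ = 3.2″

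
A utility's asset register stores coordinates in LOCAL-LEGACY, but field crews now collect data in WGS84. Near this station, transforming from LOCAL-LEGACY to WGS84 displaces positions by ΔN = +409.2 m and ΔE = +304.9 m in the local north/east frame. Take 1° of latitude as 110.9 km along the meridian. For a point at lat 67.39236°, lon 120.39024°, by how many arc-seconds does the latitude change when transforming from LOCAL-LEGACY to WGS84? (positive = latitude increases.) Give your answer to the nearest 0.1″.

1° of latitude = 110.9 km, so Δφ = 409.2 / 110900 = 0.0036898° = 13.283″.

Δφ = 13.3″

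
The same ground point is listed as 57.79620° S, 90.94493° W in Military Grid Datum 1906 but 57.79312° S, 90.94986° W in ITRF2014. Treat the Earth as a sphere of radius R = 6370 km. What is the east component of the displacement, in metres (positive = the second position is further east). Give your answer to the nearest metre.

Δφ = -57.79312° − -57.79620° = +0.00308°; Δλ = -90.94986° − -90.94493° = -0.00493°.
1° along a meridian = πR/180 = 111177 m.
ΔN = Δφ × 111177 = 342.4 m; ΔE = Δλ × 111177 × cos(-57.79620°) = -0.00493 × 111177 × 0.532932 = -292.1 m.

ΔE = -292 m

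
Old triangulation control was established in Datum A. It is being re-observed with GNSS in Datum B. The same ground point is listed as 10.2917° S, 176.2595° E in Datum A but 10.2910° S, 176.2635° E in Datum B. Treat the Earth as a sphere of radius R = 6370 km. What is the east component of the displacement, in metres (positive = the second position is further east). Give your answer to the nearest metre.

Δφ = -10.2910° − -10.2917° = +0.0007°; Δλ = 176.2635° − 176.2595° = +0.0040°.
1° along a meridian = πR/180 = 111177 m.
ΔN = Δφ × 111177 = 77.8 m; ΔE = Δλ × 111177 × cos(-10.2917°) = +0.0040 × 111177 × 0.983911 = 437.6 m.

ΔE = 438 m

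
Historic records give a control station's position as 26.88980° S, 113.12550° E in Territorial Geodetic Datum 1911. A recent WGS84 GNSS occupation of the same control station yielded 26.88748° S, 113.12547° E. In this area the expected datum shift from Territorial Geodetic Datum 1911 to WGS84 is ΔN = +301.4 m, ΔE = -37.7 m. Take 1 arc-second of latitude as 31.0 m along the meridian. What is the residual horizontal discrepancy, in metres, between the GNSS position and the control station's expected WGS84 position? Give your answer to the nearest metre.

Observed coordinate differences: Δφ = +0.00232°, Δλ = -0.00003°.
Converting to metres (1° lat = 111600 m, cos φ = 0.891878): observed ΔN = 258.9 m, observed ΔE = -3.0 m.
Subtracting the expected shift leaves a residual of 258.9 − (301.4) = -42.5 m north and -3.0 − (-37.7) = 34.7 m east.
Residual distance = √((-42.5)² + 34.7²) = 54.9 m.

55 m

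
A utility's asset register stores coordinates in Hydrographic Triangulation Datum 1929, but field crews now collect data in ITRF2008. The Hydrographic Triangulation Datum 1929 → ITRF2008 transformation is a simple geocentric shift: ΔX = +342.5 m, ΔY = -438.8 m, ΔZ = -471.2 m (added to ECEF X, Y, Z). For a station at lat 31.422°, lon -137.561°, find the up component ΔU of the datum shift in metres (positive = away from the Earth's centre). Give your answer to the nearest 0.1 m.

ΔU = -208.7 m

The local up (radial) axis is (cos φ cos λ, cos φ sin λ, sin φ), giving ΔU = -215.696 + 252.681 − 245.654 = -208.67 m.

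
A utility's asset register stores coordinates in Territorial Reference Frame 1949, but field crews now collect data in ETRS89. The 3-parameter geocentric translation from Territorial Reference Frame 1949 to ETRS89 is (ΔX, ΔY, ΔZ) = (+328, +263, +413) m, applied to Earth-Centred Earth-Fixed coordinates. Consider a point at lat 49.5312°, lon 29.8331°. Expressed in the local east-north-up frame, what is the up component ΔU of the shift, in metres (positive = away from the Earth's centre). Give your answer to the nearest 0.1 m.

At φ = 49.5312°, λ = 29.8331°: sin φ = 0.760760, cos φ = 0.649034, sin λ = 0.497475, cos λ = 0.867478.
ΔU = cos φ cos λ·ΔX + cos φ sin λ·ΔY + sin φ·ΔZ = (0.649034)(0.867478)(328) + (0.649034)(0.497475)(263) + (0.760760)(413) = 583.78 m.

ΔU = 583.8 m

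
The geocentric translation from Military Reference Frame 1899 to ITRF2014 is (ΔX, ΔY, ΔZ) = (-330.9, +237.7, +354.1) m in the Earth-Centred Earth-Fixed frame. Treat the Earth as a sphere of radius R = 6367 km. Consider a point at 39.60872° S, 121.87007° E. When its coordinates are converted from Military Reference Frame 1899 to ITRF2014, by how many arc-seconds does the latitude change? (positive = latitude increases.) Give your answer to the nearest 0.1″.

Δφ = 16.6″

sin φ = -0.637541, cos φ = 0.770416, sin λ = 0.849248, cos λ = -0.527995.
North component: ΔN = −sin φ cos λ·ΔX − sin φ sin λ·ΔY + cos φ·ΔZ = −(-0.637541)(-0.527995)(-330.9) − (-0.637541)(0.849248)(237.7) + (0.770416)(354.1) = 512.89 m.
1° of latitude spans πR/180 = 111125 m, so Δφ = 512.89 / 111125 × 3600 = 16.616″.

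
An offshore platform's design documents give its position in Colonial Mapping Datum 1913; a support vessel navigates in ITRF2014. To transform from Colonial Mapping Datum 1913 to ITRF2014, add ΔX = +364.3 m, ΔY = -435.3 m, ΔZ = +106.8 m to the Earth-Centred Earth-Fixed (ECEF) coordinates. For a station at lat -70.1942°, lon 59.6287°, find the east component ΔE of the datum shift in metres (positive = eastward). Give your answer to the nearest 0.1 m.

ΔE = -534.4 m

At φ = -70.1942°, λ = 59.6287°: sin φ = -0.940846, cos φ = 0.338833, sin λ = 0.862767, cos λ = 0.505602.
ΔE = −sin λ·ΔX + cos λ·ΔY = −(0.862767)·(364.3) + (0.505602)·(-435.3) = -534.39 m.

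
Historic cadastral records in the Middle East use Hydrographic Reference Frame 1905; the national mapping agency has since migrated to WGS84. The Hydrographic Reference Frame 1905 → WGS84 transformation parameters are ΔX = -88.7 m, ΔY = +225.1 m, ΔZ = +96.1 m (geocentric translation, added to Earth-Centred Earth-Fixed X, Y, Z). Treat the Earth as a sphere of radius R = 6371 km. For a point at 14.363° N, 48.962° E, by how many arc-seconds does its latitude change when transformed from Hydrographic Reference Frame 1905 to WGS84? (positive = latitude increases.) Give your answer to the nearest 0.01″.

sin φ = 0.248064, cos φ = 0.968744, sin λ = 0.754274, cos λ = 0.656559.
North component: ΔN = −sin φ cos λ·ΔX − sin φ sin λ·ΔY + cos φ·ΔZ = −(0.248064)(0.656559)(-88.7) − (0.248064)(0.754274)(225.1) + (0.968744)(96.1) = 65.42 m.
1° of latitude spans πR/180 = 111195 m, so Δφ = 65.42 / 111195 × 3600 = 2.118″.

Δφ = 2.12″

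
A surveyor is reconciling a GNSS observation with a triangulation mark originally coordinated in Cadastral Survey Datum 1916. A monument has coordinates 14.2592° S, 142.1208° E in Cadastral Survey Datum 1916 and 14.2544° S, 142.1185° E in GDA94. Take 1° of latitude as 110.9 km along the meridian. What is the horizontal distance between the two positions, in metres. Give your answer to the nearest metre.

Δφ = -14.2544° − -14.2592° = +0.0048°; Δλ = 142.1185° − 142.1208° = -0.0023°.
ΔN = Δφ × 110900 = 532.3 m; ΔE = Δλ × 110900 × cos(-14.2592°) = -0.0023 × 110900 × 0.969191 = -247.2 m.
Distance = √(ΔE² + ΔN²) = √((-247.2)² + 532.3²) = 586.9 m.

587 m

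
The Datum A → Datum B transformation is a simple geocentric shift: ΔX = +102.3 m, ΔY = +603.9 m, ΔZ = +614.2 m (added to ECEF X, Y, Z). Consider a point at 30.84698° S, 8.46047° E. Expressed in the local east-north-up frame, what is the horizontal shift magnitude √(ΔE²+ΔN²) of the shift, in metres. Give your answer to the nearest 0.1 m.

854.0 m

The local east axis at (φ, λ) is (−sin λ, cos λ, 0), so ΔE = −sin(8.46047°)·102.3 + cos(8.46047°)·603.9 = 582.28 m.
The local north axis is (−sin φ cos λ, −sin φ sin λ, cos φ), giving ΔN = 51.883 + 45.558 + 527.315 = 624.76 m.
Horizontal magnitude = √(ΔE² + ΔN²) = √(582.28² + 624.76²) = 854.03 m.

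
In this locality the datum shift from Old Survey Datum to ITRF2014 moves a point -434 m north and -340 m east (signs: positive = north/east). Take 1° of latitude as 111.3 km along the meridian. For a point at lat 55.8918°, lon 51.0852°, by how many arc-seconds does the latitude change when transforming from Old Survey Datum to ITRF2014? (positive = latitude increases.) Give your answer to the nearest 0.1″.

Δφ = -14.0″

1° of latitude = 111.3 km, so Δφ = -434.0 / 111300 = -0.0038994° = -14.038″.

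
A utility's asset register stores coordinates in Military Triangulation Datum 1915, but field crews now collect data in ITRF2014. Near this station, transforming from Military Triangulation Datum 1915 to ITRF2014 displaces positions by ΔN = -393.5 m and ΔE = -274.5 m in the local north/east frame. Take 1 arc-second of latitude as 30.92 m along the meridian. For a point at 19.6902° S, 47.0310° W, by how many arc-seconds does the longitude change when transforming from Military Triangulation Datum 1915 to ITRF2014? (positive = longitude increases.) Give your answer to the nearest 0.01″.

Δλ = -9.43″

At latitude -19.6902°, cos φ = 0.941528.
1″ of longitude at this latitude = 30.92 × cos φ = 29.1121 m, so Δλ = -274.5 / 29.1121 = -9.429″.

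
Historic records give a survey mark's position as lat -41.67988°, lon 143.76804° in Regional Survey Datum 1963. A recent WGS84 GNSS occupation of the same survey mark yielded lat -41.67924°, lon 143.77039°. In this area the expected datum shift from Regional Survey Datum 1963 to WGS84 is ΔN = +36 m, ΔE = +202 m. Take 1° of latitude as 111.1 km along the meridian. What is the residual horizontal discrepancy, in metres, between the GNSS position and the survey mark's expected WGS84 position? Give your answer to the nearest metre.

Observed coordinate differences: Δφ = +0.00064°, Δλ = +0.00235°.
Converting to metres (1° lat = 111100 m, cos φ = 0.746872): observed ΔN = 71.1 m, observed ΔE = 195.0 m.
Subtracting the expected shift leaves a residual of 71.1 − (36) = 35.1 m north and 195.0 − (202) = -7.0 m east.
Residual distance = √(35.1² + (-7.0)²) = 35.8 m.

36 m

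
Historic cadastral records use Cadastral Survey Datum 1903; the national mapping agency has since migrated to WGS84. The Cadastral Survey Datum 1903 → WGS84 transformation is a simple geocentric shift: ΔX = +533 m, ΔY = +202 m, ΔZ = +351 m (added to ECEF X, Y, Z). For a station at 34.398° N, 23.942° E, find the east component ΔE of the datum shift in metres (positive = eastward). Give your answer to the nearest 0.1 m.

At φ = 34.398°, λ = 23.942°: sin φ = 0.564938, cos φ = 0.825133, sin λ = 0.405812, cos λ = 0.913957.
ΔE = −sin λ·ΔX + cos λ·ΔY = −(0.405812)·(533) + (0.913957)·(202) = -31.68 m.

ΔE = -31.7 m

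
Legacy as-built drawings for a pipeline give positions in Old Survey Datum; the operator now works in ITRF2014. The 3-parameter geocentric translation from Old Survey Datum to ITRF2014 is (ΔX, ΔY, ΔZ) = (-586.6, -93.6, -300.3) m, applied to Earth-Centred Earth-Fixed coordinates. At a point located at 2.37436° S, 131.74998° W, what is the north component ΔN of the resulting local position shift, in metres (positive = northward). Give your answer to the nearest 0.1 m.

ΔN = -281.0 m

The local north axis is (−sin φ cos λ, −sin φ sin λ, cos φ), giving ΔN = 16.182 + 2.893 − 300.042 = -280.97 m.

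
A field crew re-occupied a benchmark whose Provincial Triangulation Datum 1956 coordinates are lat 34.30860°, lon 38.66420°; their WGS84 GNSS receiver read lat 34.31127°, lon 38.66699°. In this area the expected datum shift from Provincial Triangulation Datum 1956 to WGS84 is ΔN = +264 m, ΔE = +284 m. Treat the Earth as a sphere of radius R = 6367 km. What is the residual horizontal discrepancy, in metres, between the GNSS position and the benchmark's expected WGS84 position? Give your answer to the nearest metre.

43 m

Observed coordinate differences: Δφ = +0.00267°, Δλ = +0.00279°.
Converting to metres (1° lat = 111125 m, cos φ = 0.826014): observed ΔN = 296.7 m, observed ΔE = 256.1 m.
Subtracting the expected shift leaves a residual of 296.7 − (264) = 32.7 m north and 256.1 − (284) = -27.9 m east.
Residual distance = √(32.7² + (-27.9)²) = 43.0 m.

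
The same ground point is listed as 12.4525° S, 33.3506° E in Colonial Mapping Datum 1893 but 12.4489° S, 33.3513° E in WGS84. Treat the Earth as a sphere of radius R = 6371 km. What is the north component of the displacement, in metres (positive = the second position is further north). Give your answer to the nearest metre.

Δφ = -12.4489° − -12.4525° = +0.0036°; Δλ = 33.3513° − 33.3506° = +0.0007°.
1° along a meridian = πR/180 = 111195 m.
ΔN = Δφ × 111195 = 400.3 m; ΔE = Δλ × 111195 × cos(-12.4525°) = +0.0007 × 111195 × 0.976475 = 76.0 m.

ΔN = 400 m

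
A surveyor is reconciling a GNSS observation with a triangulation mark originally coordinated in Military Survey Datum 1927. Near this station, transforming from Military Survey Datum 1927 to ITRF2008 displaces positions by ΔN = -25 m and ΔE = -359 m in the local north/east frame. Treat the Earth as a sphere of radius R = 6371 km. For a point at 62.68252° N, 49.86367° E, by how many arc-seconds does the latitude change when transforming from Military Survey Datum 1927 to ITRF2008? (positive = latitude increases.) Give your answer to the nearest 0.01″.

Δφ = -0.81″

On a sphere of radius R, 1 rad of latitude = R, so Δφ = ΔN / R = -25.0 / 6371000 = -3.9240e-06 rad = -0.809″.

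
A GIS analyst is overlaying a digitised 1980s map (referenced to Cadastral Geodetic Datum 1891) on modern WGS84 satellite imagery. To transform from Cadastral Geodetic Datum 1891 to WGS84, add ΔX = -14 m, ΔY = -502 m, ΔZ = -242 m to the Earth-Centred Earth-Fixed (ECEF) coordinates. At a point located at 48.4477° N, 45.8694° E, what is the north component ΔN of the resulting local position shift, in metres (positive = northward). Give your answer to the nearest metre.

The local north axis is (−sin φ cos λ, −sin φ sin λ, cos φ), giving ΔN = 7.295 + 269.640 − 160.519 = 116.42 m.

ΔN = 116 m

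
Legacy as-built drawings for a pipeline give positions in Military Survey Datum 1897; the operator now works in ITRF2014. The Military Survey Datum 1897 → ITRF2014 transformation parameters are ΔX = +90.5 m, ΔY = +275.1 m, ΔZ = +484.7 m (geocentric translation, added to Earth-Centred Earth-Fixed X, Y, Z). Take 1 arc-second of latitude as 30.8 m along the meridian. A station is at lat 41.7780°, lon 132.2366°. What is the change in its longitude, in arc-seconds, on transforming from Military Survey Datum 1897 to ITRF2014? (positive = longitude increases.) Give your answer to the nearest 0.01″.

sin φ = 0.666246, cos φ = 0.745732, sin λ = 0.740375, cos λ = -0.672194.
East component: ΔE = −sin λ·ΔX + cos λ·ΔY = −(0.740375)(90.5) + (-0.672194)(275.1) = -251.92 m.
1° of latitude spans 3600 × 30.80 = 110880 m; at latitude φ, 1° of longitude spans that × cos φ = 82686.8 m, so Δλ = -251.92 / 82686.8 × 3600 = -10.968″.

Δλ = -10.97″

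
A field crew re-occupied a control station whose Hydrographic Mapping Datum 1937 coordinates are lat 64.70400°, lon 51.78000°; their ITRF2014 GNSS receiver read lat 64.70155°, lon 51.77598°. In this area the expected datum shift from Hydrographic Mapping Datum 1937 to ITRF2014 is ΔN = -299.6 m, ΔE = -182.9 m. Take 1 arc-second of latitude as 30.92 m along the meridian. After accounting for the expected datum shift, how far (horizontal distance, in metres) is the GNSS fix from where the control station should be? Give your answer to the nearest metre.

28 m

Observed coordinate differences: Δφ = -0.00245°, Δλ = -0.00402°.
Converting to metres (1° lat = 111312 m, cos φ = 0.427295): observed ΔN = -272.7 m, observed ΔE = -191.2 m.
Subtracting the expected shift leaves a residual of -272.7 − (-299.6) = 26.9 m north and -191.2 − (-182.9) = -8.3 m east.
Residual distance = √(26.9² + (-8.3)²) = 28.1 m.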